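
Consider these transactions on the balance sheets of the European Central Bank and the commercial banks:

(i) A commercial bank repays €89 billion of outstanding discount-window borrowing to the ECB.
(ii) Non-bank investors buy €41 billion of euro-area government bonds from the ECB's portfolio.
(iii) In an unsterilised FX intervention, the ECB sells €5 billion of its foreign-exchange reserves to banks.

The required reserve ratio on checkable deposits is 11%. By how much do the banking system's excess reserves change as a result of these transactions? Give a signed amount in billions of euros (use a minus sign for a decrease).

Discount-window repayment €89 billion: reserves −€89B, deposits 0.
Asset sale (to non-banks) €41 billion: reserves −€41B, deposits −€41B.
FX sale €5 billion: reserves −€5B, deposits 0.
Totals: Δreserves = −€135B, Δdeposits = −€41B.
Δrequired reserves = 11% × −€41B = −€4.51B.
Δexcess reserves = Δreserves − Δrequired = −€135B − (−€4.51B) = -€130.49 billion.

-€130.49 billion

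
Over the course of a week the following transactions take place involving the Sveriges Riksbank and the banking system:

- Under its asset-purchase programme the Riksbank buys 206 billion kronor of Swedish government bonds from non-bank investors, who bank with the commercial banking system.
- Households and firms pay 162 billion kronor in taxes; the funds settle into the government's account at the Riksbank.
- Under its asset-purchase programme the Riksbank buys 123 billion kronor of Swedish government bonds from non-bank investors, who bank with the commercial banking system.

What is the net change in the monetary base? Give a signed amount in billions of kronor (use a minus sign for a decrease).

Riksbank balance sheet:
  Assets:      Securities +329B
  Liabilities: Bank reserves +167B, Government deposits +162B
Monetary base = currency + reserves: 0 + (+167B) = +167 billion.

+167 billion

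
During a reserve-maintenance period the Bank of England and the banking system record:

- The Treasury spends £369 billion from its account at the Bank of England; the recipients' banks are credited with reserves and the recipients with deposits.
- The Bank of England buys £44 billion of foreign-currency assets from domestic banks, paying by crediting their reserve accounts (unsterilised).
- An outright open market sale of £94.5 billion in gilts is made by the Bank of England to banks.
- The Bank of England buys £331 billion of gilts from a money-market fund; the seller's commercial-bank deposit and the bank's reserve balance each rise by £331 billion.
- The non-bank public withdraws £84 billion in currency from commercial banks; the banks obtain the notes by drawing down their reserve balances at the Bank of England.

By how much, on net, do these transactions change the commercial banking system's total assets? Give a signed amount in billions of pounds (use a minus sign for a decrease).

+£616 billion

Bank of England balance sheet:
  Assets:      Securities +£236.5B, Foreign assets +£44B
  Liabilities: Bank reserves +£565.5B, Currency in circulation +£84B, Government deposits −£369B
Commercial banking system:
  Assets:      Reserves at CB +£565.5B, Securities +£94.5B, Foreign assets −£44B
  Liabilities: Checkable deposits +£616B
Change in total bank assets = +£616 billion.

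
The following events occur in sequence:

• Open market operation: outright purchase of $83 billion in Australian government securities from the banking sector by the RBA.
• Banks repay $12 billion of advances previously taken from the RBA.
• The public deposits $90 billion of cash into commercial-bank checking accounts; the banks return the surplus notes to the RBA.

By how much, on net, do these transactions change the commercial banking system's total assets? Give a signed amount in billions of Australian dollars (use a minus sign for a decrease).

+$78 billion

OMO purchase (from banks) $83 billion: just an asset swap on bank balance sheets → 0.
Discount-window repayment $12 billion: bank balance sheets shrink → −$12B.
Currency deposit $90 billion: bank balance sheets expand → +$90B.
Net: 0 − 12 + 90 = +$78 billion.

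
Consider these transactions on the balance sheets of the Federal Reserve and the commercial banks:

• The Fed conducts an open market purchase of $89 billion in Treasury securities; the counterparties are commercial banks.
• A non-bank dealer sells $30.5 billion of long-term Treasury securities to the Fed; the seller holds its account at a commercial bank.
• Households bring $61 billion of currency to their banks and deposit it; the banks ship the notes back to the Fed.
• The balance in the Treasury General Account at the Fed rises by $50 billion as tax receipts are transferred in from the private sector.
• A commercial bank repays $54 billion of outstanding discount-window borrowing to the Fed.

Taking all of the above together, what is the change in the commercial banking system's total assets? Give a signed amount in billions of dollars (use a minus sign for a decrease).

Fed balance sheet:
  Assets:      Securities +$119.5B, Loans to banks −$54B
  Liabilities: Bank reserves +$76.5B, Currency in circulation −$61B, Government deposits +$50B
Commercial banking system:
  Assets:      Reserves at CB +$76.5B, Securities −$89B
  Liabilities: Checkable deposits +$41.5B, Borrowings from CB −$54B
Change in total bank assets = -$12.5 billion.

-$12.5 billion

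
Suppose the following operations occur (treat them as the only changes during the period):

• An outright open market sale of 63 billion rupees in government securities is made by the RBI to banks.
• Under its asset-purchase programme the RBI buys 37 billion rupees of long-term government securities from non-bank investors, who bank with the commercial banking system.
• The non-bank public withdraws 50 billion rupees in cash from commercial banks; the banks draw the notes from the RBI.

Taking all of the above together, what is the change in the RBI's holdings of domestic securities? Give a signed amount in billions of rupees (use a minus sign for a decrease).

-26 billion

OMO sale (to banks) 63 billion rupees: securities removed from the RBI's portfolio → −63B.
Asset purchase (from non-banks) 37 billion rupees: securities added to the RBI's portfolio → +37B.
Currency withdrawal 50 billion rupees: the RBI's securities portfolio is untouched → 0.
Net: −63 + 37 + 0 = -26 billion.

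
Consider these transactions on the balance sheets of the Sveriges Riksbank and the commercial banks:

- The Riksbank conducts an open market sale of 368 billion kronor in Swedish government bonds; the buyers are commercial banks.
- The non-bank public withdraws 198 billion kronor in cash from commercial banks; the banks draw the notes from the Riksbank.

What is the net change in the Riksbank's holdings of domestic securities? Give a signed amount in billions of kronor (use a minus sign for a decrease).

-368 billion

OMO sale (to banks) 368 billion kronor: securities removed from the Riksbank's portfolio → −368B.
Currency withdrawal 198 billion kronor: the Riksbank's securities portfolio is untouched → 0.
Net: −368 + 0 = -368 billion.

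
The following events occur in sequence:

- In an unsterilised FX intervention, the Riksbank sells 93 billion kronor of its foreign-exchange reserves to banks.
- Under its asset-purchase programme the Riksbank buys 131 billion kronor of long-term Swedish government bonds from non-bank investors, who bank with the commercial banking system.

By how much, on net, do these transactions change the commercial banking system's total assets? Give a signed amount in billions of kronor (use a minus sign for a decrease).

+131 billion

FX sale 93 billion kronor: just an asset swap on bank balance sheets → 0.
Asset purchase (from non-banks) 131 billion kronor: bank balance sheets expand → +131B.
Net: 0 + 131 = +131 billion.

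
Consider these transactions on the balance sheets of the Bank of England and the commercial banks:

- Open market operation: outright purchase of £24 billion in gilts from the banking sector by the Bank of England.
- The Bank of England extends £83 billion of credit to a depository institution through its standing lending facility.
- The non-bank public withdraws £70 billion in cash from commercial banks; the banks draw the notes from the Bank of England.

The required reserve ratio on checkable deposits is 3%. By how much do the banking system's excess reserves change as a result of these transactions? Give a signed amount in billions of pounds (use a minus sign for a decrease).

OMO purchase (from banks) £24 billion: reserves +£24B, deposits 0.
Discount-window loan £83 billion: reserves +£83B, deposits 0.
Currency withdrawal £70 billion: reserves −£70B, deposits −£70B.
Totals: Δreserves = +£37B, Δdeposits = −£70B.
Δrequired reserves = 3% × −£70B = −£2.1B.
Δexcess reserves = Δreserves − Δrequired = +£37B − (−£2.1B) = +£39.1 billion.

+£39.1 billion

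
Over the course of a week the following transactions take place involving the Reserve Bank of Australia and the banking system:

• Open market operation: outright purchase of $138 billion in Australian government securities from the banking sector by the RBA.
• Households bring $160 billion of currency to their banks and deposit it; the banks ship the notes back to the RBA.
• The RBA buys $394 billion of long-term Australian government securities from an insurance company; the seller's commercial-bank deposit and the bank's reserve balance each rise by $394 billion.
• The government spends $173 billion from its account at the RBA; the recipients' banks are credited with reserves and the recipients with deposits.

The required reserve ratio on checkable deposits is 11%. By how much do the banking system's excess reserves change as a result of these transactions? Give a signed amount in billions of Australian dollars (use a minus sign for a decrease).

+$785.03 billion

OMO purchase (from banks) $138 billion: reserves +$138B, deposits 0.
Currency deposit $160 billion: reserves +$160B, deposits +$160B.
Asset purchase (from non-banks) $394 billion: reserves +$394B, deposits +$394B.
Government spending $173 billion: reserves +$173B, deposits +$173B.
Totals: Δreserves = +$865B, Δdeposits = +$727B.
Δrequired reserves = 11% × +$727B = +$79.97B.
Δexcess reserves = Δreserves − Δrequired = +$865B − (+$79.97B) = +$785.03 billion.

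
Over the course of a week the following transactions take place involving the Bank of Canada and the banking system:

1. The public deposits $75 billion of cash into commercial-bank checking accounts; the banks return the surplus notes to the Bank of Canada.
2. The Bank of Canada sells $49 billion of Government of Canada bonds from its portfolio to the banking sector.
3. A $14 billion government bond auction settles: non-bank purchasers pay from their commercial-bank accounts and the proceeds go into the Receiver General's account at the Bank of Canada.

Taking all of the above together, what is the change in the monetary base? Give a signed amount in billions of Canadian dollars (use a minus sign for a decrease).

-$63 billion

Currency deposit $75 billion: just a shift between currency and reserves — both are base money → 0.
OMO sale (to banks) $49 billion: Bank of Canada balance sheet contracts → −$49B.
Government account inflow $14 billion: reserves shift to a non-base liability → −$14B.
Net: 0 − 49 − 14 = -$63 billion.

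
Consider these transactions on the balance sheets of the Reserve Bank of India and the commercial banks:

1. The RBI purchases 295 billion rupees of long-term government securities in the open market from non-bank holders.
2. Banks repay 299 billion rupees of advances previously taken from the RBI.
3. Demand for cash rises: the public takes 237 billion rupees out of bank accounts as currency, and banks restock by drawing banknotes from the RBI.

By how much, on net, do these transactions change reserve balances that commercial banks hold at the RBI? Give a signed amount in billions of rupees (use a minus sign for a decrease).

RBI balance sheet:
  Assets:      Securities +295B, Loans to banks −299B
  Liabilities: Bank reserves −241B, Currency in circulation +237B
Commercial banking system:
  Assets:      Reserves at CB −241B
  Liabilities: Checkable deposits +58B, Borrowings from CB −299B
So the change in reserve balances that commercial banks hold at the RBI is -241 billion.

-241 billion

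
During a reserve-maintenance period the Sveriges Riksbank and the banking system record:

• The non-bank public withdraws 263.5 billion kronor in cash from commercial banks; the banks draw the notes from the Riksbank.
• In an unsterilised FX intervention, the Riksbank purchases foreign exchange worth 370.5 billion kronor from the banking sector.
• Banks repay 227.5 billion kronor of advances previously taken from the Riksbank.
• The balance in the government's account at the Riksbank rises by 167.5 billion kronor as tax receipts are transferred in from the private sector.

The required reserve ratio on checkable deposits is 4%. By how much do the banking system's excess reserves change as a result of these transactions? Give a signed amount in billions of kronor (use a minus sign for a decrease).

Currency withdrawal 263.5 billion kronor: reserves −263.5B, deposits −263.5B.
FX purchase 370.5 billion kronor: reserves +370.5B, deposits 0.
Discount-window repayment 227.5 billion kronor: reserves −227.5B, deposits 0.
Government account inflow 167.5 billion kronor: reserves −167.5B, deposits −167.5B.
Totals: Δreserves = −288B, Δdeposits = −431B.
Δrequired reserves = 4% × −431B = −17.24B.
Δexcess reserves = Δreserves − Δrequired = −288B − (−17.24B) = -270.76 billion.

-270.76 billion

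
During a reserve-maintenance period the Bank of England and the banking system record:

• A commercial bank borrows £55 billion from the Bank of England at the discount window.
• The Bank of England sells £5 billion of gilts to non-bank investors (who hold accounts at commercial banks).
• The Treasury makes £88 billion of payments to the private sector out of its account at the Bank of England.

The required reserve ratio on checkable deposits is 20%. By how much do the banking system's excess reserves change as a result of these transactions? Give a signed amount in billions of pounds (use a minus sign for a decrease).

+£121.4 billion

Discount-window loan £55 billion: reserves +£55B, deposits 0.
Asset sale (to non-banks) £5 billion: reserves −£5B, deposits −£5B.
Government spending £88 billion: reserves +£88B, deposits +£88B.
Totals: Δreserves = +£138B, Δdeposits = +£83B.
Δrequired reserves = 20% × +£83B = +£16.6B.
Δexcess reserves = Δreserves − Δrequired = +£138B − (+£16.6B) = +£121.4 billion.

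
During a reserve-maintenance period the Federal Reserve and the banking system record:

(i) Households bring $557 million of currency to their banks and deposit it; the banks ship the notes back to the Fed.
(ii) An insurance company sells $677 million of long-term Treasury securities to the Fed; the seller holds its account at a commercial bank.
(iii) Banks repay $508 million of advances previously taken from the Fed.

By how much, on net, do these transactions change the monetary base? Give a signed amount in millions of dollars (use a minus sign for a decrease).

+$169 million

Currency deposit $557 million: just a shift between currency and reserves — both are base money → 0.
Asset purchase (from non-banks) $677 million: Fed balance sheet expands → +$677M.
Discount-window repayment $508 million: Fed balance sheet contracts → −$508M.
Net: 0 + 677 − 508 = +$169 million.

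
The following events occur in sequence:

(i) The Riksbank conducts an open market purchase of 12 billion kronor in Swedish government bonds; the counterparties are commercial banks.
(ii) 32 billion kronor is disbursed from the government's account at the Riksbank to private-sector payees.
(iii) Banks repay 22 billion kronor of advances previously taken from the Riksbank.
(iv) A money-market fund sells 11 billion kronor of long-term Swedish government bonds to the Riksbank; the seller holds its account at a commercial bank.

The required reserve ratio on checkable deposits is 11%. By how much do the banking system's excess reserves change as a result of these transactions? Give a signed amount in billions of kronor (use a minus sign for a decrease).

OMO purchase (from banks) 12 billion kronor: reserves +12B, deposits 0.
Government spending 32 billion kronor: reserves +32B, deposits +32B.
Discount-window repayment 22 billion kronor: reserves −22B, deposits 0.
Asset purchase (from non-banks) 11 billion kronor: reserves +11B, deposits +11B.
Totals: Δreserves = +33B, Δdeposits = +43B.
Δrequired reserves = 11% × +43B = +4.73B.
Δexcess reserves = Δreserves − Δrequired = +33B − (+4.73B) = +28.27 billion.

+28.27 billion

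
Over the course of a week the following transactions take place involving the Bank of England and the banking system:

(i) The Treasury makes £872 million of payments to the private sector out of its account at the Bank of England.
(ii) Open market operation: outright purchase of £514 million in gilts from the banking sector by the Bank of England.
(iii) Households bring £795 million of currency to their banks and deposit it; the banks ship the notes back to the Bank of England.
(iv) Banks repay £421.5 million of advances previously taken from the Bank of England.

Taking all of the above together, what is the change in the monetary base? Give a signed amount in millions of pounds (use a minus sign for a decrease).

+£964.5 million

Government spending £872 million: a non-base liability converts back to reserves → +£872M.
OMO purchase (from banks) £514 million: Bank of England balance sheet expands → +£514M.
Currency deposit £795 million: just a shift between currency and reserves — both are base money → 0.
Discount-window repayment £421.5 million: Bank of England balance sheet contracts → −£421.5M.
Net: 872 + 514 + 0 − 421.5 = +£964.5 million.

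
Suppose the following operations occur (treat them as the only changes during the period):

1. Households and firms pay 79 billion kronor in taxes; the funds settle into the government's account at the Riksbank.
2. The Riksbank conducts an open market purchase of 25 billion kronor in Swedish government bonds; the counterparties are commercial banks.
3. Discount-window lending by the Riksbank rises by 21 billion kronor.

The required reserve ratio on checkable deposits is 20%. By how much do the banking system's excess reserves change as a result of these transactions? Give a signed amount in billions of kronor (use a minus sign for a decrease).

Government account inflow 79 billion kronor: reserves −79B, deposits −79B.
OMO purchase (from banks) 25 billion kronor: reserves +25B, deposits 0.
Discount-window loan 21 billion kronor: reserves +21B, deposits 0.
Totals: Δreserves = −33B, Δdeposits = −79B.
Δrequired reserves = 20% × −79B = −15.8B.
Δexcess reserves = Δreserves − Δrequired = −33B − (−15.8B) = -17.2 billion.

-17.2 billion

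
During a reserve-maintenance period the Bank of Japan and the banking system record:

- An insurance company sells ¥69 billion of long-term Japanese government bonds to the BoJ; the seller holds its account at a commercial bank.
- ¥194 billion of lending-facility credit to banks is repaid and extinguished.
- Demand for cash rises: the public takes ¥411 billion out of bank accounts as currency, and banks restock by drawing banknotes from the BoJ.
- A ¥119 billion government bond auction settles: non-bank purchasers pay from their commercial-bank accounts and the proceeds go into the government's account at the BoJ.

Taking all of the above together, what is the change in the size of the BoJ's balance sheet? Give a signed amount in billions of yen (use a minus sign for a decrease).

Asset purchase (from non-banks) ¥69 billion: a BoJ asset is acquired → +¥69B.
Discount-window repayment ¥194 billion: a BoJ asset is shed → −¥194B.
Currency withdrawal ¥411 billion: only the composition of liabilities changes → 0.
Government account inflow ¥119 billion: only the composition of liabilities changes → 0.
Net: 69 − 194 + 0 + 0 = -¥125 billion.

-¥125 billion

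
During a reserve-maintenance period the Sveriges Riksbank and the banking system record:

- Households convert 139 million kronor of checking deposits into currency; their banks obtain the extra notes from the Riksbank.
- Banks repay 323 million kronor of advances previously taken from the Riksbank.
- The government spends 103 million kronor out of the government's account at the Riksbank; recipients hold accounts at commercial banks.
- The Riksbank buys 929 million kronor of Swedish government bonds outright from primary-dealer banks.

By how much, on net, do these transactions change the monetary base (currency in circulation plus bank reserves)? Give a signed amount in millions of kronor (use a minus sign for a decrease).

+709 million

Riksbank balance sheet:
  Assets:      Securities +929M, Loans to banks −323M
  Liabilities: Bank reserves +570M, Currency in circulation +139M, Government deposits −103M
Commercial banking system:
  Assets:      Reserves at CB +570M, Securities −929M
  Liabilities: Checkable deposits −36M, Borrowings from CB −323M
Monetary base = currency + reserves: +139M + (+570M) = +709 million.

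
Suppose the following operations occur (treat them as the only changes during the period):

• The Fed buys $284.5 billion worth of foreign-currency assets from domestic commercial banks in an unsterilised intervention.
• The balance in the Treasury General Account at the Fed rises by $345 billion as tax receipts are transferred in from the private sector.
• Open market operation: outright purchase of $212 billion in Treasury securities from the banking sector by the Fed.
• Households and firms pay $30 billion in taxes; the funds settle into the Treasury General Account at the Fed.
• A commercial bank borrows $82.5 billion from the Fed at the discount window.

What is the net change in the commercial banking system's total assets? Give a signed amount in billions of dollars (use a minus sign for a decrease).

-$292.5 billion

Fed balance sheet:
  Assets:      Securities +$212B, Loans to banks +$82.5B, Foreign assets +$284.5B
  Liabilities: Bank reserves +$204B, Government deposits +$375B
Commercial banking system:
  Assets:      Reserves at CB +$204B, Securities −$212B, Foreign assets −$284.5B
  Liabilities: Checkable deposits −$375B, Borrowings from CB +$82.5B
Change in total bank assets = -$292.5 billion.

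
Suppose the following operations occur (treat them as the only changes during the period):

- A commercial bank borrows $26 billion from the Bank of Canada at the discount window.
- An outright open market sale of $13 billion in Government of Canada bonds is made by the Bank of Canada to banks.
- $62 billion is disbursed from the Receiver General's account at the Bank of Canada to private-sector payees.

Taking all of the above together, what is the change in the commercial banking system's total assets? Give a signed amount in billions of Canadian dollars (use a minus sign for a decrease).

Discount-window loan $26 billion: bank balance sheets expand → +$26B.
OMO sale (to banks) $13 billion: just an asset swap on bank balance sheets → 0.
Government spending $62 billion: bank balance sheets expand → +$62B.
Net: 26 + 0 + 62 = +$88 billion.

+$88 billion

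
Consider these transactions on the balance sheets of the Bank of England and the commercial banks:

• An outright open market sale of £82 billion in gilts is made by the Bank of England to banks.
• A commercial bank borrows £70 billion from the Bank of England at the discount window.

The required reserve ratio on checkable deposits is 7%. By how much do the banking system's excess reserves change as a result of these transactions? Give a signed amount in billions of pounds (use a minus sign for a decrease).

OMO sale (to banks) £82 billion: reserves −£82B, deposits 0.
Discount-window loan £70 billion: reserves +£70B, deposits 0.
Totals: Δreserves = −£12B, Δdeposits = 0.
Δrequired reserves = 7% × 0 = 0.
Δexcess reserves = Δreserves − Δrequired = −£12B − (0) = -£12 billion.

-£12 billion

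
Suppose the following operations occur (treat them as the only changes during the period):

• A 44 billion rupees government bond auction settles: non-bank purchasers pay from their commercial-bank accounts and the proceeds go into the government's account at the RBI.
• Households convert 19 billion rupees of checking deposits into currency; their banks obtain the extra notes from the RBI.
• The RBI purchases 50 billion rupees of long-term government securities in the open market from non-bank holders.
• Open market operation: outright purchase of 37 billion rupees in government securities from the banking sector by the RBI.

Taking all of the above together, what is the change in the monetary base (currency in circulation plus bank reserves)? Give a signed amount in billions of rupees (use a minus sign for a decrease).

+43 billion

Government account inflow 44 billion rupees: reserves shift to a non-base liability → −44B.
Currency withdrawal 19 billion rupees: just a shift between currency and reserves — both are base money → 0.
Asset purchase (from non-banks) 50 billion rupees: RBI balance sheet expands → +50B.
OMO purchase (from banks) 37 billion rupees: RBI balance sheet expands → +37B.
Net: −44 + 0 + 50 + 37 = +43 billion.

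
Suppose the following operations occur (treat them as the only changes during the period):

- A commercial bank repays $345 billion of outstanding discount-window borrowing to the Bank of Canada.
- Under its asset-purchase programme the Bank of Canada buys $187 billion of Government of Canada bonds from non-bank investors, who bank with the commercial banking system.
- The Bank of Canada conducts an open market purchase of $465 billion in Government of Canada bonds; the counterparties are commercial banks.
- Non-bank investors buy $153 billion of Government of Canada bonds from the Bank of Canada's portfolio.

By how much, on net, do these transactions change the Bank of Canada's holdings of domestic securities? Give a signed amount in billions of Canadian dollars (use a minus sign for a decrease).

Discount-window repayment $345 billion: the Bank of Canada's securities portfolio is untouched → 0.
Asset purchase (from non-banks) $187 billion: securities added to the Bank of Canada's portfolio → +$187B.
OMO purchase (from banks) $465 billion: securities added to the Bank of Canada's portfolio → +$465B.
Asset sale (to non-banks) $153 billion: securities removed from the Bank of Canada's portfolio → −$153B.
Net: 0 + 187 + 465 − 153 = +$499 billion.

+$499 billion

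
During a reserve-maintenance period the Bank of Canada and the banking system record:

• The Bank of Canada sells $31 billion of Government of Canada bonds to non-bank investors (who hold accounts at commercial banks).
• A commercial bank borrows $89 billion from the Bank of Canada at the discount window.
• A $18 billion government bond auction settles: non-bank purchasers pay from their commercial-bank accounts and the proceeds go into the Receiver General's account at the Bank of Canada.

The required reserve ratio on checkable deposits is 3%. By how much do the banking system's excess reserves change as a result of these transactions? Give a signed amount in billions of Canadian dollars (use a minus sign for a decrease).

Asset sale (to non-banks) $31 billion: reserves −$31B, deposits −$31B.
Discount-window loan $89 billion: reserves +$89B, deposits 0.
Government account inflow $18 billion: reserves −$18B, deposits −$18B.
Totals: Δreserves = +$40B, Δdeposits = −$49B.
Δrequired reserves = 3% × −$49B = −$1.47B.
Δexcess reserves = Δreserves − Δrequired = +$40B − (−$1.47B) = +$41.47 billion.

+$41.47 billion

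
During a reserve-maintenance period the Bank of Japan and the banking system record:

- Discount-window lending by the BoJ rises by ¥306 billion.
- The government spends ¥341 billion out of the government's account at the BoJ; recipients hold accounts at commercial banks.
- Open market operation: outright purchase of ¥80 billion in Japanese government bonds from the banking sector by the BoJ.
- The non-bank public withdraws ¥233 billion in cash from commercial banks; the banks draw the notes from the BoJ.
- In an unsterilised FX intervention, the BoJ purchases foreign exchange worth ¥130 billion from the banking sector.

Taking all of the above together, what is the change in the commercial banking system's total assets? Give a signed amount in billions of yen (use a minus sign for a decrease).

Discount-window loan ¥306 billion: bank balance sheets expand → +¥306B.
Government spending ¥341 billion: bank balance sheets expand → +¥341B.
OMO purchase (from banks) ¥80 billion: just an asset swap on bank balance sheets → 0.
Currency withdrawal ¥233 billion: bank balance sheets shrink → −¥233B.
FX purchase ¥130 billion: just an asset swap on bank balance sheets → 0.
Net: 306 + 341 + 0 − 233 + 0 = +¥414 billion.

+¥414 billion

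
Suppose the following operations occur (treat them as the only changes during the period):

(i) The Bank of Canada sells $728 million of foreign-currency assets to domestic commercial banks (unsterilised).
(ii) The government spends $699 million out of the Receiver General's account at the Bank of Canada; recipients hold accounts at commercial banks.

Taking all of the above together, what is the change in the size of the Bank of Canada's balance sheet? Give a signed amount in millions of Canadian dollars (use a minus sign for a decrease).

FX sale $728 million: a Bank of Canada asset is shed → −$728M.
Government spending $699 million: only the composition of liabilities changes → 0.
Net: −728 + 0 = -$728 million.

-$728 million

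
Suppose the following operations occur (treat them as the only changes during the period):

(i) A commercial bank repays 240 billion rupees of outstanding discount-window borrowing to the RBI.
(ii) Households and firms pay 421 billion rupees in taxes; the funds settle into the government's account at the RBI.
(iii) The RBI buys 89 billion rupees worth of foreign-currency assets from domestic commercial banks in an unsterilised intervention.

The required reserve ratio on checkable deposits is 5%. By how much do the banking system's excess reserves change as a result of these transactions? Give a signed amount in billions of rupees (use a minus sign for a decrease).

Discount-window repayment 240 billion rupees: reserves −240B, deposits 0.
Government account inflow 421 billion rupees: reserves −421B, deposits −421B.
FX purchase 89 billion rupees: reserves +89B, deposits 0.
Totals: Δreserves = −572B, Δdeposits = −421B.
Δrequired reserves = 5% × −421B = −21.05B.
Δexcess reserves = Δreserves − Δrequired = −572B − (−21.05B) = -550.95 billion.

-550.95 billion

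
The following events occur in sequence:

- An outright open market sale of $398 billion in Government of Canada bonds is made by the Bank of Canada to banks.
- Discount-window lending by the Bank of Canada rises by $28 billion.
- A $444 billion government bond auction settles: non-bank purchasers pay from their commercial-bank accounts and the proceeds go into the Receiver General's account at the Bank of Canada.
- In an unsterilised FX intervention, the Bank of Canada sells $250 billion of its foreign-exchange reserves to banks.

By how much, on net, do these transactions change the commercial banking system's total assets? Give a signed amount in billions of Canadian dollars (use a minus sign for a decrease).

-$416 billion

Bank of Canada balance sheet:
  Assets:      Securities −$398B, Loans to banks +$28B, Foreign assets −$250B
  Liabilities: Bank reserves −$1064B, Government deposits +$444B
Commercial banking system:
  Assets:      Reserves at CB −$1064B, Securities +$398B, Foreign assets +$250B
  Liabilities: Checkable deposits −$444B, Borrowings from CB +$28B
Change in total bank assets = -$416 billion.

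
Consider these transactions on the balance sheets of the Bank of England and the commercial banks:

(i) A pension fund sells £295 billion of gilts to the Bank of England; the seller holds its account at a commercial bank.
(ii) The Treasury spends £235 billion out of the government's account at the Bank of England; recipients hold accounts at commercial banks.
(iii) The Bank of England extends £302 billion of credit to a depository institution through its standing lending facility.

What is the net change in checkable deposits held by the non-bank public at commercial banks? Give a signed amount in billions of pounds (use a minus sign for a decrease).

Bank of England balance sheet:
  Assets:      Securities +£295B, Loans to banks +£302B
  Liabilities: Bank reserves +£832B, Government deposits −£235B
Commercial banking system:
  Assets:      Reserves at CB +£832B
  Liabilities: Checkable deposits +£530B, Borrowings from CB +£302B
So the change in checkable deposits held by the non-bank public at commercial banks is +£530 billion.

+£530 billion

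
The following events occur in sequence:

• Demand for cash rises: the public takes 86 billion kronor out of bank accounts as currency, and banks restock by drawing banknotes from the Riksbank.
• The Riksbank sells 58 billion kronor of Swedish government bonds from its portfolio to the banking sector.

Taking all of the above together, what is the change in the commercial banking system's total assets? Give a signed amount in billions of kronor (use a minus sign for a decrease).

Riksbank balance sheet:
  Assets:      Securities −58B
  Liabilities: Bank reserves −144B, Currency in circulation +86B
Commercial banking system:
  Assets:      Reserves at CB −144B, Securities +58B
  Liabilities: Checkable deposits −86B
Change in total bank assets = -86 billion.

-86 billion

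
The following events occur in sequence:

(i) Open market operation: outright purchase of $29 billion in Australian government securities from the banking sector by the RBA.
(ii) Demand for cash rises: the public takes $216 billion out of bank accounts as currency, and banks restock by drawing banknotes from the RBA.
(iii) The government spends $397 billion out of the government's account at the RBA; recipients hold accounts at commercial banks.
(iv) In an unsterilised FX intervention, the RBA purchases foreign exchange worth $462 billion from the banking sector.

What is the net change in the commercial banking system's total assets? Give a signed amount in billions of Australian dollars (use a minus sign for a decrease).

OMO purchase (from banks) $29 billion: just an asset swap on bank balance sheets → 0.
Currency withdrawal $216 billion: bank balance sheets shrink → −$216B.
Government spending $397 billion: bank balance sheets expand → +$397B.
FX purchase $462 billion: just an asset swap on bank balance sheets → 0.
Net: 0 − 216 + 397 + 0 = +$181 billion.

+$181 billion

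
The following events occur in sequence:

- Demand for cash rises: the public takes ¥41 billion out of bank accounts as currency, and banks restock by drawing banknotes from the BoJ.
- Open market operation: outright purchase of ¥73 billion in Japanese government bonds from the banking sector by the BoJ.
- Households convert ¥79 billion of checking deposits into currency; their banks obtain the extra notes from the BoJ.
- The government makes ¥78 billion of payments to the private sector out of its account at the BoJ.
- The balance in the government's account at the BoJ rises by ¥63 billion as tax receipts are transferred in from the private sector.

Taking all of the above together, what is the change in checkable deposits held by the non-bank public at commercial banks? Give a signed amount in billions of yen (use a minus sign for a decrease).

BoJ balance sheet:
  Assets:      Securities +¥73B
  Liabilities: Bank reserves −¥32B, Currency in circulation +¥120B, Government deposits −¥15B
Commercial banking system:
  Assets:      Reserves at CB −¥32B, Securities −¥73B
  Liabilities: Checkable deposits −¥105B
So the change in checkable deposits held by the non-bank public at commercial banks is -¥105 billion.

-¥105 billion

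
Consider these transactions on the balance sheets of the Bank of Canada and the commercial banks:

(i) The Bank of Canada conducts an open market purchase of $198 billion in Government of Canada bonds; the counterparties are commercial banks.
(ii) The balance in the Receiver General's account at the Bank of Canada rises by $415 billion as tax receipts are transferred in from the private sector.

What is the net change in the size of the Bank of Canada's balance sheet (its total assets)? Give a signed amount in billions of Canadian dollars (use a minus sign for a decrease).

OMO purchase (from banks) $198 billion: a Bank of Canada asset is acquired → +$198B.
Government account inflow $415 billion: only the composition of liabilities changes → 0.
Net: 198 + 0 = +$198 billion.

+$198 billion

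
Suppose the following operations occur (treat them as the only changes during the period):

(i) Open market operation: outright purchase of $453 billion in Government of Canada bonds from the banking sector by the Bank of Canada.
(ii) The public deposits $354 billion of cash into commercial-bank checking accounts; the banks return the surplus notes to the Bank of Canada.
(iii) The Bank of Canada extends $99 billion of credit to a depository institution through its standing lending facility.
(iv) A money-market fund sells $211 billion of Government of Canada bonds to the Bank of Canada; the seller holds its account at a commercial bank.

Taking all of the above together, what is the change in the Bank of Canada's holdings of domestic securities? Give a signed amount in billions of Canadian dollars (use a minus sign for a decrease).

OMO purchase (from banks) $453 billion: securities added to the Bank of Canada's portfolio → +$453B.
Currency deposit $354 billion: the Bank of Canada's securities portfolio is untouched → 0.
Discount-window loan $99 billion: the Bank of Canada's securities portfolio is untouched → 0.
Asset purchase (from non-banks) $211 billion: securities added to the Bank of Canada's portfolio → +$211B.
Net: 453 + 0 + 0 + 211 = +$664 billion.

+$664 billion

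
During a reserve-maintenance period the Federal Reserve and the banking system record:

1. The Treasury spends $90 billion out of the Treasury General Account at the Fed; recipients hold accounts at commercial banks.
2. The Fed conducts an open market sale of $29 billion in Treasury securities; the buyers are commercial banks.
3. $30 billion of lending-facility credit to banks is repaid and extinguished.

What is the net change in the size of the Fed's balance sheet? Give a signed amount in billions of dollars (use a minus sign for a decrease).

Government spending $90 billion: only the composition of liabilities changes → 0.
OMO sale (to banks) $29 billion: a Fed asset is shed → −$29B.
Discount-window repayment $30 billion: a Fed asset is shed → −$30B.
Net: 0 − 29 − 30 = -$59 billion.

-$59 billion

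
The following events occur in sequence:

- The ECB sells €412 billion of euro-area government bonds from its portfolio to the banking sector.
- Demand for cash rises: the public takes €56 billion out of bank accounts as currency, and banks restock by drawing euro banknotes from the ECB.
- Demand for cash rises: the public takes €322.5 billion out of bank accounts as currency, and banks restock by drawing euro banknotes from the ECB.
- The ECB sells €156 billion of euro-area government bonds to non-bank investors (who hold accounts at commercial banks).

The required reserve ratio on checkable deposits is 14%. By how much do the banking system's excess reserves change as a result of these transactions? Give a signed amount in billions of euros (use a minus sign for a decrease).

OMO sale (to banks) €412 billion: reserves −€412B, deposits 0.
Currency withdrawal €56 billion: reserves −€56B, deposits −€56B.
Currency withdrawal €322.5 billion: reserves −€322.5B, deposits −€322.5B.
Asset sale (to non-banks) €156 billion: reserves −€156B, deposits −€156B.
Totals: Δreserves = −€946.5B, Δdeposits = −€534.5B.
Δrequired reserves = 14% × −€534.5B = −€74.83B.
Δexcess reserves = Δreserves − Δrequired = −€946.5B − (−€74.83B) = -€871.67 billion.

-€871.67 billion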